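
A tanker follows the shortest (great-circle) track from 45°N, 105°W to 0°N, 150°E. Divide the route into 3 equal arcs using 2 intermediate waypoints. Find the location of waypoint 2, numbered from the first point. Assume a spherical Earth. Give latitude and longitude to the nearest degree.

≈ 23°N, 175°E

Write both endpoints as unit vectors p₁, p₂ with components (cos φ cos λ, cos φ sin λ, sin φ).
The central angle between the endpoints is δ = arccos(p₁·p₂) ≈ 1.755 rad (100.5°).
Interpolate at f = 2/3 with slerp weights a = sin((1−f)δ)/sin δ ≈ 0.562, b = sin(fδ)/sin δ ≈ 0.937.
p = a·p₁ + b·p₂ ≈ (-0.914, 0.085, 0.397); φ = arcsin(p_z) ≈ 23.40°, λ = atan2(p_y, p_x) ≈ 174.71°.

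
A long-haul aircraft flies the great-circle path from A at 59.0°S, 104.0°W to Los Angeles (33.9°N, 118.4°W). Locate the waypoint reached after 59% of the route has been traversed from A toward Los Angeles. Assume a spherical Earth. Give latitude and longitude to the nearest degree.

≈ 4°S, 114°W

Write both endpoints as unit vectors p₁, p₂ with components (cos φ cos λ, cos φ sin λ, sin φ).
The central angle between the endpoints is δ = arccos(p₁·p₂) ≈ 1.635 rad (93.7°).
Interpolate at f = 0.59 with slerp weights a = sin((1−f)δ)/sin δ ≈ 0.622, b = sin(fδ)/sin δ ≈ 0.823.
p = a·p₁ + b·p₂ ≈ (-0.403, -0.912, -0.074); φ = arcsin(p_z) ≈ -4.26°, λ = atan2(p_y, p_x) ≈ -113.81°.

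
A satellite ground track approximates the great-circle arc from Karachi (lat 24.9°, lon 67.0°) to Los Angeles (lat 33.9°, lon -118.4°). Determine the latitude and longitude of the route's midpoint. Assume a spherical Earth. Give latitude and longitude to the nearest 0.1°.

Convert each endpoint to a unit vector on the sphere (x = cos φ cos λ, y = cos φ sin λ, z = sin φ).
The central angle between the endpoints is δ = arccos(p₁·p₂) ≈ 2.111 rad (121.0°).
Interpolate at f = 1/2 with slerp weights a = sin((1−f)δ)/sin δ ≈ 1.015, b = sin(fδ)/sin δ ≈ 1.015.
p = a·p₁ + b·p₂ ≈ (-0.041, 0.106, 0.993); φ = arcsin(p_z) ≈ 83.45°, λ = atan2(p_y, p_x) ≈ 111.06°.

≈ lat 83.5°, lon 111.1°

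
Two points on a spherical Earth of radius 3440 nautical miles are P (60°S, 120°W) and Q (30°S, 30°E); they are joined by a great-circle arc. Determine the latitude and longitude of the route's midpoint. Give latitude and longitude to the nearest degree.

≈ (70°S, 0°E)

From cos δ = sin φ₁ sin φ₂ + cos φ₁ cos φ₂ cos Δλ, the central angle is δ ≈ 1.513 rad (86.7°).
Interpolate at f = 1/2 with slerp weights a = sin((1−f)δ)/sin δ ≈ 0.687, b = sin(fδ)/sin δ ≈ 0.687.
p = a·p₁ + b·p₂ ≈ (0.344, -0.000, -0.939); φ = arcsin(p_z) ≈ -69.90°, λ = atan2(p_y, p_x) ≈ -0.00°.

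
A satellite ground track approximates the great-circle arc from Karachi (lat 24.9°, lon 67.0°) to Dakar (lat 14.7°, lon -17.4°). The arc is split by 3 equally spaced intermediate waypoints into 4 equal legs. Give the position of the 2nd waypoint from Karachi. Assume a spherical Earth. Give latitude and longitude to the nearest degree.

From cos δ = sin φ₁ sin φ₂ + cos φ₁ cos φ₂ cos Δλ, the central angle is δ ≈ 1.377 rad (78.9°).
Interpolate at f = 2/4 with slerp weights a = sin((1−f)δ)/sin δ ≈ 0.648, b = sin(fδ)/sin δ ≈ 0.648.
p = a·p₁ + b·p₂ ≈ (0.827, 0.353, 0.437); φ = arcsin(p_z) ≈ 25.91°, λ = atan2(p_y, p_x) ≈ 23.13°.

≈ lat 26°, lon 23°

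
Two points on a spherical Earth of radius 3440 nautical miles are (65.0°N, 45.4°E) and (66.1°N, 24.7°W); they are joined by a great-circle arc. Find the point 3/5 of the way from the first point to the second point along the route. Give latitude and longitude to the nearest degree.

The haversine formula gives a central angle δ ≈ 0.480 rad (27.5°) between the endpoints.
Interpolate at f = 3/5 with slerp weights a = sin((1−f)δ)/sin δ ≈ 0.413, b = sin(fδ)/sin δ ≈ 0.615.
p = a·p₁ + b·p₂ ≈ (0.349, 0.020, 0.937); φ = arcsin(p_z) ≈ 69.54°, λ = atan2(p_y, p_x) ≈ 3.32°.

≈ (70°N, 3°E)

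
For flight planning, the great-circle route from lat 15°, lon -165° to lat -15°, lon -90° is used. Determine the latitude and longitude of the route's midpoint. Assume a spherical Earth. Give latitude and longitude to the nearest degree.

≈ lat 0°, lon -127°

Write both endpoints as unit vectors p₁, p₂ with components (cos φ cos λ, cos φ sin λ, sin φ).
The central angle between the endpoints is δ = arccos(p₁·p₂) ≈ 1.395 rad (80.0°).
Interpolate at f = 1/2 with slerp weights a = sin((1−f)δ)/sin δ ≈ 0.652, b = sin(fδ)/sin δ ≈ 0.652.
p = a·p₁ + b·p₂ ≈ (-0.609, -0.793, 0.000); φ = arcsin(p_z) ≈ 0.00°, λ = atan2(p_y, p_x) ≈ -127.50°.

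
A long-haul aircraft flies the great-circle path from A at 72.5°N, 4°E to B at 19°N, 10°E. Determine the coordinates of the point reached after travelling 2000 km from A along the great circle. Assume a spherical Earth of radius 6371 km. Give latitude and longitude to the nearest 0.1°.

Write both endpoints as unit vectors p₁, p₂ with components (cos φ cos λ, cos φ sin λ, sin φ).
The central angle between the endpoints is δ = arccos(p₁·p₂) ≈ 0.936 rad (53.6°). The total great-circle distance is δ·R ≈ 0.936 × 6371 ≈ 5961 km, so the target fraction is f = 2000/5961 ≈ 0.335.
Interpolate at f ≈ 0.335 with slerp weights a = sin((1−f)δ)/sin δ ≈ 0.724, b = sin(fδ)/sin δ ≈ 0.384.
p = a·p₁ + b·p₂ ≈ (0.574, 0.078, 0.815); φ = arcsin(p_z) ≈ 54.58°, λ = atan2(p_y, p_x) ≈ 7.75°.

≈ 54.6°N, 7.8°E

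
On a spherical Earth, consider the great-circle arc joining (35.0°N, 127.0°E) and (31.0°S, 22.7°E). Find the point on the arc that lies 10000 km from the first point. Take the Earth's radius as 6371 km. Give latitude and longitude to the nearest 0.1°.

From cos δ = sin φ₁ sin φ₂ + cos φ₁ cos φ₂ cos Δλ, the central angle is δ ≈ 2.059 rad (118.0°). The total great-circle distance is δ·R ≈ 2.059 × 6371 ≈ 13116 km, so the target fraction is f = 10000/13116 ≈ 0.762.
Interpolate at f ≈ 0.762 with slerp weights a = sin((1−f)δ)/sin δ ≈ 0.532, b = sin(fδ)/sin δ ≈ 1.132.
p = a·p₁ + b·p₂ ≈ (0.633, 0.723, -0.278); φ = arcsin(p_z) ≈ -16.14°, λ = atan2(p_y, p_x) ≈ 48.78°.

≈ (16.1°S, 48.8°E)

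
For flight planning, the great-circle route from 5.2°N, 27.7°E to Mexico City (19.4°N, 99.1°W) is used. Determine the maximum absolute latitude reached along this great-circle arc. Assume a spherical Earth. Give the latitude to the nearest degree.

The great circle lies in the plane with unit normal n̂ = (p₁ × p₂)/|p₁ × p₂|.
Here n̂_z ≈ -0.889; the vertex latitude is φ_max = arccos|n̂_z| ≈ 27.3°.
Check via Clairaut: cos φ_max = |cos φ₁| · sin C = cos(5.2°)·sin(63.2°) ≈ 0.889, again giving ≈ 27.3°.

≈ 27°N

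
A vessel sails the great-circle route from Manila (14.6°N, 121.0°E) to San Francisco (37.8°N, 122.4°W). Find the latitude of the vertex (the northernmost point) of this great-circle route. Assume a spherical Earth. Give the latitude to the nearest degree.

The great circle lies in the plane with unit normal n̂ = (p₁ × p₂)/|p₁ × p₂|.
Here n̂_z ≈ +0.696; the vertex latitude is φ_max = arccos|n̂_z| ≈ 45.9°.
Check via Clairaut: cos φ_max = |cos φ₁| · sin C = cos(14.6°)·sin(46.0°) ≈ 0.696, again giving ≈ 45.9°.

≈ 46°N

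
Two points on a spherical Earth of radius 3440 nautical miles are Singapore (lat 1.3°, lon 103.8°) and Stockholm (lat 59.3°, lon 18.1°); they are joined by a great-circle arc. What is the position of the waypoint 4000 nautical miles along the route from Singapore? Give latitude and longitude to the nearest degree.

≈ lat 53°, lon 53°

From cos δ = sin φ₁ sin φ₂ + cos φ₁ cos φ₂ cos Δλ, the central angle is δ ≈ 1.513 rad (86.7°). The total great-circle distance is δ·R ≈ 1.513 × 3440 ≈ 5205 nmi, so the target fraction is f = 4000/5205 ≈ 0.769.
Interpolate at f ≈ 0.769 with slerp weights a = sin((1−f)δ)/sin δ ≈ 0.344, b = sin(fδ)/sin δ ≈ 0.919.
p = a·p₁ + b·p₂ ≈ (0.364, 0.479, 0.798); φ = arcsin(p_z) ≈ 52.98°, λ = atan2(p_y, p_x) ≈ 52.78°.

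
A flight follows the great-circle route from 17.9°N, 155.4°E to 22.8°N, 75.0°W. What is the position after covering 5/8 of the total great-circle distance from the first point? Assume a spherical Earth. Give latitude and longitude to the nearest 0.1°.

≈ 40.4°N, 122.6°W

The haversine formula gives a central angle δ ≈ 2.026 rad (116.1°) between the endpoints.
Interpolate at f = 5/8 with slerp weights a = sin((1−f)δ)/sin δ ≈ 0.767, b = sin(fδ)/sin δ ≈ 1.062.
p = a·p₁ + b·p₂ ≈ (-0.410, -0.642, 0.648); φ = arcsin(p_z) ≈ 40.35°, λ = atan2(p_y, p_x) ≈ -122.57°.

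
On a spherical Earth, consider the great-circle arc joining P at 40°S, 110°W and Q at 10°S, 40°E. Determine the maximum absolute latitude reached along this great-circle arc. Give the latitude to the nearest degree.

The great circle lies in the plane with unit normal n̂ = (p₁ × p₂)/|p₁ × p₂|.
Here n̂_z ≈ +0.449; the vertex latitude is φ_max = arccos|n̂_z| ≈ 63.3°.
Check via Clairaut: cos φ_max = |cos φ₁| · sin C = cos(40.0°)·sin(144.1°) ≈ 0.449, again giving ≈ 63.3°.

≈ 63°S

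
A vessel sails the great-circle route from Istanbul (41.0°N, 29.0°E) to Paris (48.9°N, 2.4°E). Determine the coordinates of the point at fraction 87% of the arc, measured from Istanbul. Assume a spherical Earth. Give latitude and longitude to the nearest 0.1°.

≈ 48.2°N, 6.3°E

From cos δ = sin φ₁ sin φ₂ + cos φ₁ cos φ₂ cos Δλ, the central angle is δ ≈ 0.354 rad (20.3°).
Interpolate at f = 0.87 with slerp weights a = sin((1−f)δ)/sin δ ≈ 0.133, b = sin(fδ)/sin δ ≈ 0.874.
p = a·p₁ + b·p₂ ≈ (0.662, 0.073, 0.746); φ = arcsin(p_z) ≈ 48.25°, λ = atan2(p_y, p_x) ≈ 6.26°.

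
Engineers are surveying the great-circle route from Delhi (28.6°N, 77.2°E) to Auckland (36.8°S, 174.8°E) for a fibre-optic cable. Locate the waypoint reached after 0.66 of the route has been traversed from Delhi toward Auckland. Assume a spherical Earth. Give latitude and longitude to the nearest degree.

≈ 18°S, 137°E

From cos δ = sin φ₁ sin φ₂ + cos φ₁ cos φ₂ cos Δλ, the central angle is δ ≈ 1.960 rad (112.3°).
Interpolate at f = 0.66 with slerp weights a = sin((1−f)δ)/sin δ ≈ 0.668, b = sin(fδ)/sin δ ≈ 1.040.
p = a·p₁ + b·p₂ ≈ (-0.699, 0.648, -0.303); φ = arcsin(p_z) ≈ -17.63°, λ = atan2(p_y, p_x) ≈ 137.19°.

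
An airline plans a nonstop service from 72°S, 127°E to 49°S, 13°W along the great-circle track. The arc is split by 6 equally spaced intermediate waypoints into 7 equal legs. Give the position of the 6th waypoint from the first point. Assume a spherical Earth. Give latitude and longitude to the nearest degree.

Convert each endpoint to a unit vector on the sphere (x = cos φ cos λ, y = cos φ sin λ, z = sin φ).
The central angle between the endpoints is δ = arccos(p₁·p₂) ≈ 0.973 rad (55.8°).
Interpolate at f = 6/7 with slerp weights a = sin((1−f)δ)/sin δ ≈ 0.168, b = sin(fδ)/sin δ ≈ 0.896.
p = a·p₁ + b·p₂ ≈ (0.542, -0.091, -0.836); φ = arcsin(p_z) ≈ -56.69°, λ = atan2(p_y, p_x) ≈ -9.52°.

≈ 57°S, 10°W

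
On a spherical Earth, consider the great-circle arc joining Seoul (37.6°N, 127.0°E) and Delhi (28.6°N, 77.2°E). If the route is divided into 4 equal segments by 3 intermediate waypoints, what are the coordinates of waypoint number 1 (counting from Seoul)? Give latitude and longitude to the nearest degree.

≈ (37°N, 114°E)

Convert each endpoint to a unit vector on the sphere (x = cos φ cos λ, y = cos φ sin λ, z = sin φ).
The central angle between the endpoints is δ = arccos(p₁·p₂) ≈ 0.736 rad (42.2°).
Interpolate at f = 1/4 with slerp weights a = sin((1−f)δ)/sin δ ≈ 0.781, b = sin(fδ)/sin δ ≈ 0.273.
p = a·p₁ + b·p₂ ≈ (-0.319, 0.728, 0.607); φ = arcsin(p_z) ≈ 37.38°, λ = atan2(p_y, p_x) ≈ 113.70°.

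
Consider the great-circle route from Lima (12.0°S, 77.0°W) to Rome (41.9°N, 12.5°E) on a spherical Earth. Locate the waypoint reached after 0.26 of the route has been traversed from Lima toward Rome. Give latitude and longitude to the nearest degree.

The haversine formula gives a central angle δ ≈ 1.704 rad (97.6°) between the endpoints.
Interpolate at f = 0.26 with slerp weights a = sin((1−f)δ)/sin δ ≈ 0.961, b = sin(fδ)/sin δ ≈ 0.432.
p = a·p₁ + b·p₂ ≈ (0.526, -0.846, 0.089); φ = arcsin(p_z) ≈ 5.11°, λ = atan2(p_y, p_x) ≈ -58.15°.

≈ 5°N, 58°W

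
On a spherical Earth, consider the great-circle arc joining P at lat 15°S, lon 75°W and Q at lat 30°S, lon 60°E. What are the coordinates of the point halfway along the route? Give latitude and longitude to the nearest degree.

≈ lat 47°S, lon 15°W

The haversine formula gives a central angle δ ≈ 2.051 rad (117.5°) between the endpoints.
Interpolate at f = 1/2 with slerp weights a = sin((1−f)δ)/sin δ ≈ 0.964, b = sin(fδ)/sin δ ≈ 0.964.
p = a·p₁ + b·p₂ ≈ (0.659, -0.176, -0.732); φ = arcsin(p_z) ≈ -47.02°, λ = atan2(p_y, p_x) ≈ -15.00°.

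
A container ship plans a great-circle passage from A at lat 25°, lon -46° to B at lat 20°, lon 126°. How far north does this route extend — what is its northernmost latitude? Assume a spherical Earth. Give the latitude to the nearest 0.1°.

≈ 80.5°

The great circle lies in the plane with unit normal n̂ = (p₁ × p₂)/|p₁ × p₂|.
Here n̂_z ≈ +0.166; the vertex latitude is φ_max = arccos|n̂_z| ≈ 80.5°.
Check via Clairaut: cos φ_max = |cos φ₁| · sin C = cos(25.0°)·sin(10.5°) ≈ 0.166, again giving ≈ 80.5°.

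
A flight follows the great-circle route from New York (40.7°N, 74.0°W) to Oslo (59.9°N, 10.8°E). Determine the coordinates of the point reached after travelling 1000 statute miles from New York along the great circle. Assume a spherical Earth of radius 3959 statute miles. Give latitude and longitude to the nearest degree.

≈ 51°N, 60°W

Convert each endpoint to a unit vector on the sphere (x = cos φ cos λ, y = cos φ sin λ, z = sin φ).
The central angle between the endpoints is δ = arccos(p₁·p₂) ≈ 0.929 rad (53.2°). The total great-circle distance is δ·R ≈ 0.929 × 3959 ≈ 3678 mi, so the target fraction is f = 1000/3678 ≈ 0.272.
Interpolate at f ≈ 0.272 with slerp weights a = sin((1−f)δ)/sin δ ≈ 0.782, b = sin(fδ)/sin δ ≈ 0.312.
p = a·p₁ + b·p₂ ≈ (0.317, -0.540, 0.780); φ = arcsin(p_z) ≈ 51.22°, λ = atan2(p_y, p_x) ≈ -59.60°.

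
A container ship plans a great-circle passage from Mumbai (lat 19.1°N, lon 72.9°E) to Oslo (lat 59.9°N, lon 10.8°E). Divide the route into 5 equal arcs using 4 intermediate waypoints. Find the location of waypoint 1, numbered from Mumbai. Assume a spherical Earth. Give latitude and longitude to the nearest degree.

From cos δ = sin φ₁ sin φ₂ + cos φ₁ cos φ₂ cos Δλ, the central angle is δ ≈ 1.042 rad (59.7°).
Interpolate at f = 1/5 with slerp weights a = sin((1−f)δ)/sin δ ≈ 0.857, b = sin(fδ)/sin δ ≈ 0.240.
p = a·p₁ + b·p₂ ≈ (0.356, 0.797, 0.488); φ = arcsin(p_z) ≈ 29.20°, λ = atan2(p_y, p_x) ≈ 65.91°.

≈ lat 29°N, lon 66°E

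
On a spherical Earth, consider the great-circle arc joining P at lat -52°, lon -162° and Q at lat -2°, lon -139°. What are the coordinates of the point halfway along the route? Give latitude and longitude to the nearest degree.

≈ lat -27°, lon -148°

Write both endpoints as unit vectors p₁, p₂ with components (cos φ cos λ, cos φ sin λ, sin φ).
The central angle between the endpoints is δ = arccos(p₁·p₂) ≈ 0.935 rad (53.6°).
Interpolate at f = 1/2 with slerp weights a = sin((1−f)δ)/sin δ ≈ 0.560, b = sin(fδ)/sin δ ≈ 0.560.
p = a·p₁ + b·p₂ ≈ (-0.750, -0.474, -0.461); φ = arcsin(p_z) ≈ -27.45°, λ = atan2(p_y, p_x) ≈ -147.73°.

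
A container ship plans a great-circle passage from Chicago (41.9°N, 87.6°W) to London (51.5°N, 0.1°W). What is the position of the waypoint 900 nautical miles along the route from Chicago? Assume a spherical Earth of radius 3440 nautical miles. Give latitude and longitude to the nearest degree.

≈ 51°N, 70°W

From cos δ = sin φ₁ sin φ₂ + cos φ₁ cos φ₂ cos Δλ, the central angle is δ ≈ 0.997 rad (57.1°). The total great-circle distance is δ·R ≈ 0.997 × 3440 ≈ 3430 nmi, so the target fraction is f = 900/3430 ≈ 0.262.
Interpolate at f ≈ 0.262 with slerp weights a = sin((1−f)δ)/sin δ ≈ 0.799, b = sin(fδ)/sin δ ≈ 0.308.
p = a·p₁ + b·p₂ ≈ (0.217, -0.594, 0.774); φ = arcsin(p_z) ≈ 50.76°, λ = atan2(p_y, p_x) ≈ -69.97°.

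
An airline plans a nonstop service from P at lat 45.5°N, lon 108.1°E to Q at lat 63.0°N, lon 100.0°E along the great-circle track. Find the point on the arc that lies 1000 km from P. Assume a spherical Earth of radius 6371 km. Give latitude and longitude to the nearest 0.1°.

≈ lat 54.3°N, lon 104.9°E

From cos δ = sin φ₁ sin φ₂ + cos φ₁ cos φ₂ cos Δλ, the central angle is δ ≈ 0.316 rad (18.1°). The total great-circle distance is δ·R ≈ 0.316 × 6371 ≈ 2012 km, so the target fraction is f = 1000/2012 ≈ 0.497.
Interpolate at f ≈ 0.497 with slerp weights a = sin((1−f)δ)/sin δ ≈ 0.509, b = sin(fδ)/sin δ ≈ 0.503.
p = a·p₁ + b·p₂ ≈ (-0.151, 0.564, 0.812); φ = arcsin(p_z) ≈ 54.26°, λ = atan2(p_y, p_x) ≈ 104.94°.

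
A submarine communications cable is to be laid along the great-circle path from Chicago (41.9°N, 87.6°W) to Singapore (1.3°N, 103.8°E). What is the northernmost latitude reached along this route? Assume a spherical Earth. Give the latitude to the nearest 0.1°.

≈ 77.9°N

The great circle lies in the plane with unit normal n̂ = (p₁ × p₂)/|p₁ × p₂|.
Here n̂_z ≈ -0.210; the vertex latitude is φ_max = arccos|n̂_z| ≈ 77.9°.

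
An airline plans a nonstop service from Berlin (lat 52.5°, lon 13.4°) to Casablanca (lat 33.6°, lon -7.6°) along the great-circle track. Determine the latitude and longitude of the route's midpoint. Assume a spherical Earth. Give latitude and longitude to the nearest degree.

From cos δ = sin φ₁ sin φ₂ + cos φ₁ cos φ₂ cos Δλ, the central angle is δ ≈ 0.422 rad (24.2°).
Interpolate at f = 1/2 with slerp weights a = sin((1−f)δ)/sin δ ≈ 0.511, b = sin(fδ)/sin δ ≈ 0.511.
p = a·p₁ + b·p₂ ≈ (0.725, 0.016, 0.689); φ = arcsin(p_z) ≈ 43.52°, λ = atan2(p_y, p_x) ≈ 1.25°.

≈ lat 44°, lon 1°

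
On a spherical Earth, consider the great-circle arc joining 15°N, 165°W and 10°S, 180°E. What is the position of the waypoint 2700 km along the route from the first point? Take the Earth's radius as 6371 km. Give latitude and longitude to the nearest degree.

Write both endpoints as unit vectors p₁, p₂ with components (cos φ cos λ, cos φ sin λ, sin φ).
The central angle between the endpoints is δ = arccos(p₁·p₂) ≈ 0.508 rad (29.1°). The total great-circle distance is δ·R ≈ 0.508 × 6371 ≈ 3234 km, so the target fraction is f = 2700/3234 ≈ 0.835.
Interpolate at f ≈ 0.835 with slerp weights a = sin((1−f)δ)/sin δ ≈ 0.172, b = sin(fδ)/sin δ ≈ 0.846.
p = a·p₁ + b·p₂ ≈ (-0.994, -0.043, -0.102); φ = arcsin(p_z) ≈ -5.87°, λ = atan2(p_y, p_x) ≈ -177.52°.

≈ 6°S, 178°W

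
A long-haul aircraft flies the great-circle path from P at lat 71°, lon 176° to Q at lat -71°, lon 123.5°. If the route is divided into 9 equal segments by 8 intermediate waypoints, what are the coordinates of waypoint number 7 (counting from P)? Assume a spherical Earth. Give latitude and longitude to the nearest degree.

Write both endpoints as unit vectors p₁, p₂ with components (cos φ cos λ, cos φ sin λ, sin φ).
The central angle between the endpoints is δ = arccos(p₁·p₂) ≈ 2.549 rad (146.0°).
Interpolate at f = 7/9 with slerp weights a = sin((1−f)δ)/sin δ ≈ 0.961, b = sin(fδ)/sin δ ≈ 1.641.
p = a·p₁ + b·p₂ ≈ (-0.607, 0.467, -0.643); φ = arcsin(p_z) ≈ -40.01°, λ = atan2(p_y, p_x) ≈ 142.41°.

≈ lat -40°, lon 142°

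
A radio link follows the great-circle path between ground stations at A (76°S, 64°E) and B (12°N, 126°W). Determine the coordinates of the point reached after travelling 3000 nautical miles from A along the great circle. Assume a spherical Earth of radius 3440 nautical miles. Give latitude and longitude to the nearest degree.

Write both endpoints as unit vectors p₁, p₂ with components (cos φ cos λ, cos φ sin λ, sin φ).
The central angle between the endpoints is δ = arccos(p₁·p₂) ≈ 2.021 rad (115.8°). The total great-circle distance is δ·R ≈ 2.021 × 3440 ≈ 6951 nmi, so the target fraction is f = 3000/6951 ≈ 0.432.
Interpolate at f ≈ 0.432 with slerp weights a = sin((1−f)δ)/sin δ ≈ 1.013, b = sin(fδ)/sin δ ≈ 0.850.
p = a·p₁ + b·p₂ ≈ (-0.381, -0.453, -0.806); φ = arcsin(p_z) ≈ -53.71°, λ = atan2(p_y, p_x) ≈ -130.12°.

≈ (54°S, 130°W)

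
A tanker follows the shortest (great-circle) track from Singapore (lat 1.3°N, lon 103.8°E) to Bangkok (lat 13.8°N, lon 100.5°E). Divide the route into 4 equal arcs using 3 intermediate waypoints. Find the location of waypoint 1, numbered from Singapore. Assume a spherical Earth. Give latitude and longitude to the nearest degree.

≈ lat 4°N, lon 103°E

Convert each endpoint to a unit vector on the sphere (x = cos φ cos λ, y = cos φ sin λ, z = sin φ).
The central angle between the endpoints is δ = arccos(p₁·p₂) ≈ 0.225 rad (12.9°).
Interpolate at f = 1/4 with slerp weights a = sin((1−f)δ)/sin δ ≈ 0.753, b = sin(fδ)/sin δ ≈ 0.252.
p = a·p₁ + b·p₂ ≈ (-0.224, 0.972, 0.077); φ = arcsin(p_z) ≈ 4.43°, λ = atan2(p_y, p_x) ≈ 102.99°.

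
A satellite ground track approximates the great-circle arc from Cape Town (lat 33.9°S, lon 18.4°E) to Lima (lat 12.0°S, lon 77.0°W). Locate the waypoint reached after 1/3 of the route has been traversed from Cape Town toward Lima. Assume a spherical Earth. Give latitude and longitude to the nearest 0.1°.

From cos δ = sin φ₁ sin φ₂ + cos φ₁ cos φ₂ cos Δλ, the central angle is δ ≈ 1.531 rad (87.7°).
Interpolate at f = 1/3 with slerp weights a = sin((1−f)δ)/sin δ ≈ 0.853, b = sin(fδ)/sin δ ≈ 0.489.
p = a·p₁ + b·p₂ ≈ (0.780, -0.242, -0.578); φ = arcsin(p_z) ≈ -35.28°, λ = atan2(p_y, p_x) ≈ -17.28°.

≈ lat 35.3°S, lon 17.3°W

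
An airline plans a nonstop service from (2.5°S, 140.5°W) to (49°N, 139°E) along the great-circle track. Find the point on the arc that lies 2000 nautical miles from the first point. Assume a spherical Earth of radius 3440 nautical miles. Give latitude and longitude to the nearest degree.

≈ (22°N, 163°W)

Convert each endpoint to a unit vector on the sphere (x = cos φ cos λ, y = cos φ sin λ, z = sin φ).
The central angle between the endpoints is δ = arccos(p₁·p₂) ≈ 1.495 rad (85.7°). The total great-circle distance is δ·R ≈ 1.495 × 3440 ≈ 5144 nmi, so the target fraction is f = 2000/5144 ≈ 0.389.
Interpolate at f ≈ 0.389 with slerp weights a = sin((1−f)δ)/sin δ ≈ 0.794, b = sin(fδ)/sin δ ≈ 0.551.
p = a·p₁ + b·p₂ ≈ (-0.885, -0.268, 0.381); φ = arcsin(p_z) ≈ 22.40°, λ = atan2(p_y, p_x) ≈ -163.17°.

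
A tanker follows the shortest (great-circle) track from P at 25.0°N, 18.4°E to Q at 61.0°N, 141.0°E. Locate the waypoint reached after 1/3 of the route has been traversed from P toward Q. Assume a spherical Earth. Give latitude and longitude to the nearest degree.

≈ 49°N, 35°E

From cos δ = sin φ₁ sin φ₂ + cos φ₁ cos φ₂ cos Δλ, the central angle is δ ≈ 1.438 rad (82.4°).
Interpolate at f = 1/3 with slerp weights a = sin((1−f)δ)/sin δ ≈ 0.826, b = sin(fδ)/sin δ ≈ 0.465.
p = a·p₁ + b·p₂ ≈ (0.535, 0.378, 0.756); φ = arcsin(p_z) ≈ 49.09°, λ = atan2(p_y, p_x) ≈ 35.26°.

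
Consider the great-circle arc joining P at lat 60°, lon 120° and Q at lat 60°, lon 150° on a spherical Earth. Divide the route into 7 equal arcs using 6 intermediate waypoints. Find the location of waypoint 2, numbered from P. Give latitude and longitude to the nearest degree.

Write both endpoints as unit vectors p₁, p₂ with components (cos φ cos λ, cos φ sin λ, sin φ).
The central angle between the endpoints is δ = arccos(p₁·p₂) ≈ 0.260 rad (14.9°).
Interpolate at f = 2/7 with slerp weights a = sin((1−f)δ)/sin δ ≈ 0.718, b = sin(fδ)/sin δ ≈ 0.289.
p = a·p₁ + b·p₂ ≈ (-0.305, 0.383, 0.872); φ = arcsin(p_z) ≈ 60.69°, λ = atan2(p_y, p_x) ≈ 128.48°.

≈ lat 61°, lon 128°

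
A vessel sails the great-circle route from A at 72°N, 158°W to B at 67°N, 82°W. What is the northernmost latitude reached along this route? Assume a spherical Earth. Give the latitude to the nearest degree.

≈ 74°N

The great circle lies in the plane with unit normal n̂ = (p₁ × p₂)/|p₁ × p₂|.
Here n̂_z ≈ +0.275; the vertex latitude is φ_max = arccos|n̂_z| ≈ 74.0°.
Check via Clairaut: cos φ_max = |cos φ₁| · sin C = cos(72.0°)·sin(62.8°) ≈ 0.275, again giving ≈ 74.0°.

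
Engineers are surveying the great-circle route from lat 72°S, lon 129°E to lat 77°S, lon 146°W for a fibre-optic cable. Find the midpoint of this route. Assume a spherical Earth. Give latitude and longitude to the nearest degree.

≈ lat 78°S, lon 163°E

The haversine formula gives a central angle δ ≈ 0.369 rad (21.1°) between the endpoints.
Interpolate at f = 1/2 with slerp weights a = sin((1−f)δ)/sin δ ≈ 0.509, b = sin(fδ)/sin δ ≈ 0.509.
p = a·p₁ + b·p₂ ≈ (-0.194, 0.058, -0.979); φ = arcsin(p_z) ≈ -78.33°, λ = atan2(p_y, p_x) ≈ 163.29°.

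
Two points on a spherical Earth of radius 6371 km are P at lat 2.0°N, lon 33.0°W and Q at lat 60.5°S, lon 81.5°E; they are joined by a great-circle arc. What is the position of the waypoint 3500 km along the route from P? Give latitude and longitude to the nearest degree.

Write both endpoints as unit vectors p₁, p₂ with components (cos φ cos λ, cos φ sin λ, sin φ).
The central angle between the endpoints is δ = arccos(p₁·p₂) ≈ 1.807 rad (103.6°). The total great-circle distance is δ·R ≈ 1.807 × 6371 ≈ 11515 km, so the target fraction is f = 3500/11515 ≈ 0.304.
Interpolate at f ≈ 0.304 with slerp weights a = sin((1−f)δ)/sin δ ≈ 0.979, b = sin(fδ)/sin δ ≈ 0.537.
p = a·p₁ + b·p₂ ≈ (0.859, -0.271, -0.433); φ = arcsin(p_z) ≈ -25.68°, λ = atan2(p_y, p_x) ≈ -17.51°.

≈ lat 26°S, lon 18°W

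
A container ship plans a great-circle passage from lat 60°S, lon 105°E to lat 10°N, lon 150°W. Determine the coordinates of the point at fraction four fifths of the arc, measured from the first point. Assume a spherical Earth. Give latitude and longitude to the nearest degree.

≈ lat 8°S, lon 161°W

Write both endpoints as unit vectors p₁, p₂ with components (cos φ cos λ, cos φ sin λ, sin φ).
The central angle between the endpoints is δ = arccos(p₁·p₂) ≈ 1.852 rad (106.1°).
Interpolate at f = 4/5 with slerp weights a = sin((1−f)δ)/sin δ ≈ 0.377, b = sin(fδ)/sin δ ≈ 1.037.
p = a·p₁ + b·p₂ ≈ (-0.933, -0.329, -0.146); φ = arcsin(p_z) ≈ -8.42°, λ = atan2(p_y, p_x) ≈ -160.60°.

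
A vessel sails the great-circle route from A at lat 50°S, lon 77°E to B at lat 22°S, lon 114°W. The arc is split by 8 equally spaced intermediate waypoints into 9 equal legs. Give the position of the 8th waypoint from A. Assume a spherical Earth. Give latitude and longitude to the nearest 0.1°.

≈ lat 33.8°S, lon 115.8°W

The haversine formula gives a central angle δ ≈ 1.873 rad (107.3°) between the endpoints.
Interpolate at f = 8/9 with slerp weights a = sin((1−f)δ)/sin δ ≈ 0.217, b = sin(fδ)/sin δ ≈ 1.043.
p = a·p₁ + b·p₂ ≈ (-0.362, -0.748, -0.557); φ = arcsin(p_z) ≈ -33.82°, λ = atan2(p_y, p_x) ≈ -115.83°.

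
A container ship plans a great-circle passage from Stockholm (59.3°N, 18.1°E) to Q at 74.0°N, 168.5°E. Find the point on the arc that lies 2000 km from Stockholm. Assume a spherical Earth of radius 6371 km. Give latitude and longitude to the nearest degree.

Convert each endpoint to a unit vector on the sphere (x = cos φ cos λ, y = cos φ sin λ, z = sin φ).
The central angle between the endpoints is δ = arccos(p₁·p₂) ≈ 0.790 rad (45.2°). The total great-circle distance is δ·R ≈ 0.790 × 6371 ≈ 5030 km, so the target fraction is f = 2000/5030 ≈ 0.398.
Interpolate at f ≈ 0.398 with slerp weights a = sin((1−f)δ)/sin δ ≈ 0.645, b = sin(fδ)/sin δ ≈ 0.435.
p = a·p₁ + b·p₂ ≈ (0.195, 0.126, 0.973); φ = arcsin(p_z) ≈ 76.55°, λ = atan2(p_y, p_x) ≈ 32.84°.

≈ 77°N, 33°E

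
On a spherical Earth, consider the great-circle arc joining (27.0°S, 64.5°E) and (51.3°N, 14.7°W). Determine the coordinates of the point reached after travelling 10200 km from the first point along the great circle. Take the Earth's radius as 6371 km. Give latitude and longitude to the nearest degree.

≈ (45°N, 2°E)

Write both endpoints as unit vectors p₁, p₂ with components (cos φ cos λ, cos φ sin λ, sin φ).
The central angle between the endpoints is δ = arccos(p₁·p₂) ≈ 1.823 rad (104.5°). The total great-circle distance is δ·R ≈ 1.823 × 6371 ≈ 11617 km, so the target fraction is f = 10200/11617 ≈ 0.878.
Interpolate at f ≈ 0.878 with slerp weights a = sin((1−f)δ)/sin δ ≈ 0.228, b = sin(fδ)/sin δ ≈ 1.032.
p = a·p₁ + b·p₂ ≈ (0.712, 0.019, 0.702); φ = arcsin(p_z) ≈ 44.61°, λ = atan2(p_y, p_x) ≈ 1.56°.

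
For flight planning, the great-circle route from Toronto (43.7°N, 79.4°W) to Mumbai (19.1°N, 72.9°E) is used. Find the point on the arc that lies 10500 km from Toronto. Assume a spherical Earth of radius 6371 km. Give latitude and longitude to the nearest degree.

≈ (36°N, 65°E)

From cos δ = sin φ₁ sin φ₂ + cos φ₁ cos φ₂ cos Δλ, the central angle is δ ≈ 1.959 rad (112.3°). The total great-circle distance is δ·R ≈ 1.959 × 6371 ≈ 12483 km, so the target fraction is f = 10500/12483 ≈ 0.841.
Interpolate at f ≈ 0.841 with slerp weights a = sin((1−f)δ)/sin δ ≈ 0.331, b = sin(fδ)/sin δ ≈ 1.077.
p = a·p₁ + b·p₂ ≈ (0.343, 0.738, 0.581); φ = arcsin(p_z) ≈ 35.53°, λ = atan2(p_y, p_x) ≈ 65.05°.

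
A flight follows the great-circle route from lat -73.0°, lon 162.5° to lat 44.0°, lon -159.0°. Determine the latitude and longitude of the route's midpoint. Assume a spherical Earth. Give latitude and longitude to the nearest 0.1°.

Write both endpoints as unit vectors p₁, p₂ with components (cos φ cos λ, cos φ sin λ, sin φ).
The central angle between the endpoints is δ = arccos(p₁·p₂) ≈ 2.094 rad (120.0°).
Interpolate at f = 1/2 with slerp weights a = sin((1−f)δ)/sin δ ≈ 1.000, b = sin(fδ)/sin δ ≈ 1.000.
p = a·p₁ + b·p₂ ≈ (-0.950, -0.170, -0.262); φ = arcsin(p_z) ≈ -15.16°, λ = atan2(p_y, p_x) ≈ -169.87°.

≈ lat -15.2°, lon -169.9°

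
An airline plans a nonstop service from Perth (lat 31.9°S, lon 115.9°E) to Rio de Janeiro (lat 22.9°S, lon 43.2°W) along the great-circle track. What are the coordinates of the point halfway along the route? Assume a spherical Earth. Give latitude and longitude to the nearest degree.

≈ lat 70°S, lon 24°E

Convert each endpoint to a unit vector on the sphere (x = cos φ cos λ, y = cos φ sin λ, z = sin φ).
The central angle between the endpoints is δ = arccos(p₁·p₂) ≈ 2.123 rad (121.7°).
Interpolate at f = 1/2 with slerp weights a = sin((1−f)δ)/sin δ ≈ 1.026, b = sin(fδ)/sin δ ≈ 1.026.
p = a·p₁ + b·p₂ ≈ (0.308, 0.137, -0.941); φ = arcsin(p_z) ≈ -70.28°, λ = atan2(p_y, p_x) ≈ 23.88°.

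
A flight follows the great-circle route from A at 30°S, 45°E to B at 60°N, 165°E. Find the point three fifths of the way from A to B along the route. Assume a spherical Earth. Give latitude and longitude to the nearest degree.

Write both endpoints as unit vectors p₁, p₂ with components (cos φ cos λ, cos φ sin λ, sin φ).
The central angle between the endpoints is δ = arccos(p₁·p₂) ≈ 2.278 rad (130.5°).
Interpolate at f = 3/5 with slerp weights a = sin((1−f)δ)/sin δ ≈ 1.039, b = sin(fδ)/sin δ ≈ 1.288.
p = a·p₁ + b·p₂ ≈ (0.014, 0.803, 0.596); φ = arcsin(p_z) ≈ 36.56°, λ = atan2(p_y, p_x) ≈ 88.97°.

≈ 37°N, 89°E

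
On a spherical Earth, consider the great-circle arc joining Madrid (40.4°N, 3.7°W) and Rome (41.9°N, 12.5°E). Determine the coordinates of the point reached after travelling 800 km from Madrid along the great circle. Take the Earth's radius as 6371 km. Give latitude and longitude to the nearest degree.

From cos δ = sin φ₁ sin φ₂ + cos φ₁ cos φ₂ cos Δλ, the central angle is δ ≈ 0.214 rad (12.3°). The total great-circle distance is δ·R ≈ 0.214 × 6371 ≈ 1365 km, so the target fraction is f = 800/1365 ≈ 0.586.
Interpolate at f ≈ 0.586 with slerp weights a = sin((1−f)δ)/sin δ ≈ 0.416, b = sin(fδ)/sin δ ≈ 0.589.
p = a·p₁ + b·p₂ ≈ (0.745, 0.074, 0.663); φ = arcsin(p_z) ≈ 41.56°, λ = atan2(p_y, p_x) ≈ 5.71°.

≈ (42°N, 6°E)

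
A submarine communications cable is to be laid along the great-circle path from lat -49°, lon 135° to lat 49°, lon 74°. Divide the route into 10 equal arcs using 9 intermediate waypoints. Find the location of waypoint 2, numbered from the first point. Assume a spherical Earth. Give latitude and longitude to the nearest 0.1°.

≈ lat -30.2°, lon 119.4°

The haversine formula gives a central angle δ ≈ 1.940 rad (111.2°) between the endpoints.
Interpolate at f = 2/10 with slerp weights a = sin((1−f)δ)/sin δ ≈ 1.072, b = sin(fδ)/sin δ ≈ 0.406.
p = a·p₁ + b·p₂ ≈ (-0.424, 0.753, -0.503); φ = arcsin(p_z) ≈ -30.19°, λ = atan2(p_y, p_x) ≈ 119.38°.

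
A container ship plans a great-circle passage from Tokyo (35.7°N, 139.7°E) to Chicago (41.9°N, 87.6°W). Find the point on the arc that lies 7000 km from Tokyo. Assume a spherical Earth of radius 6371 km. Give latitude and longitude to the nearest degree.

≈ 61°N, 123°W

The haversine formula gives a central angle δ ≈ 1.591 rad (91.2°) between the endpoints. The total great-circle distance is δ·R ≈ 1.591 × 6371 ≈ 10136 km, so the target fraction is f = 7000/10136 ≈ 0.691.
Interpolate at f ≈ 0.691 with slerp weights a = sin((1−f)δ)/sin δ ≈ 0.473, b = sin(fδ)/sin δ ≈ 0.891.
p = a·p₁ + b·p₂ ≈ (-0.265, -0.414, 0.871); φ = arcsin(p_z) ≈ 60.55°, λ = atan2(p_y, p_x) ≈ -122.61°.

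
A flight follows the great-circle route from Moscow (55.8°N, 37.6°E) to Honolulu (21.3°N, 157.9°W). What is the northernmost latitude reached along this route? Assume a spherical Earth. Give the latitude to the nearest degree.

≈ 82°N

The great circle lies in the plane with unit normal n̂ = (p₁ × p₂)/|p₁ × p₂|.
Here n̂_z ≈ +0.143; the vertex latitude is φ_max = arccos|n̂_z| ≈ 81.8°.
Check via Clairaut: cos φ_max = |cos φ₁| · sin C = cos(55.8°)·sin(14.7°) ≈ 0.143, again giving ≈ 81.8°.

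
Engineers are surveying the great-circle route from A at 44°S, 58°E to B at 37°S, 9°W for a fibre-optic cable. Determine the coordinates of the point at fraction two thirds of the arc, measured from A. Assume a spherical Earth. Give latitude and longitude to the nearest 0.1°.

≈ 43.8°S, 11.1°E

From cos δ = sin φ₁ sin φ₂ + cos φ₁ cos φ₂ cos Δλ, the central angle is δ ≈ 0.873 rad (50.0°).
Interpolate at f = 2/3 with slerp weights a = sin((1−f)δ)/sin δ ≈ 0.374, b = sin(fδ)/sin δ ≈ 0.717.
p = a·p₁ + b·p₂ ≈ (0.709, 0.139, -0.692); φ = arcsin(p_z) ≈ -43.78°, λ = atan2(p_y, p_x) ≈ 11.08°.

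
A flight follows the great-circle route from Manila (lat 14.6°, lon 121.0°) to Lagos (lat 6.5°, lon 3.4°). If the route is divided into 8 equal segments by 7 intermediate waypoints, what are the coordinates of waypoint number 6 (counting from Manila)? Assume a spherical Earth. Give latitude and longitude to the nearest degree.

≈ lat 15°, lon 31°

Write both endpoints as unit vectors p₁, p₂ with components (cos φ cos λ, cos φ sin λ, sin φ).
The central angle between the endpoints is δ = arccos(p₁·p₂) ≈ 2.001 rad (114.6°).
Interpolate at f = 6/8 with slerp weights a = sin((1−f)δ)/sin δ ≈ 0.528, b = sin(fδ)/sin δ ≈ 1.097.
p = a·p₁ + b·p₂ ≈ (0.826, 0.502, 0.257); φ = arcsin(p_z) ≈ 14.91°, λ = atan2(p_y, p_x) ≈ 31.32°.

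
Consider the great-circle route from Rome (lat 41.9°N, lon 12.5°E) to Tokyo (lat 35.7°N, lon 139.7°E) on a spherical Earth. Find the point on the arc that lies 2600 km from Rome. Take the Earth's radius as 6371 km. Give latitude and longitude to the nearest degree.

Write both endpoints as unit vectors p₁, p₂ with components (cos φ cos λ, cos φ sin λ, sin φ).
The central angle between the endpoints is δ = arccos(p₁·p₂) ≈ 1.547 rad (88.6°). The total great-circle distance is δ·R ≈ 1.547 × 6371 ≈ 9853 km, so the target fraction is f = 2600/9853 ≈ 0.264.
Interpolate at f ≈ 0.264 with slerp weights a = sin((1−f)δ)/sin δ ≈ 0.908, b = sin(fδ)/sin δ ≈ 0.397.
p = a·p₁ + b·p₂ ≈ (0.414, 0.355, 0.838); φ = arcsin(p_z) ≈ 56.95°, λ = atan2(p_y, p_x) ≈ 40.59°.

≈ lat 57°N, lon 41°E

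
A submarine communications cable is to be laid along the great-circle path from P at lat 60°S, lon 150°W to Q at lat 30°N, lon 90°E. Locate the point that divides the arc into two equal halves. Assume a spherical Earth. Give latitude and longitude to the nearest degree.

Write both endpoints as unit vectors p₁, p₂ with components (cos φ cos λ, cos φ sin λ, sin φ).
The central angle between the endpoints is δ = arccos(p₁·p₂) ≈ 2.278 rad (130.5°).
Interpolate at f = 1/2 with slerp weights a = sin((1−f)δ)/sin δ ≈ 1.194, b = sin(fδ)/sin δ ≈ 1.194.
p = a·p₁ + b·p₂ ≈ (-0.517, 0.736, -0.437); φ = arcsin(p_z) ≈ -25.92°, λ = atan2(p_y, p_x) ≈ 125.10°.

≈ lat 26°S, lon 125°E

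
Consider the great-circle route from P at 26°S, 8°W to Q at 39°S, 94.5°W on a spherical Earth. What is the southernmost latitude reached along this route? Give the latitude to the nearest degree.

The great circle lies in the plane with unit normal n̂ = (p₁ × p₂)/|p₁ × p₂|.
Here n̂_z ≈ -0.735; the vertex latitude is φ_max = arccos|n̂_z| ≈ 42.7°.

≈ 43°S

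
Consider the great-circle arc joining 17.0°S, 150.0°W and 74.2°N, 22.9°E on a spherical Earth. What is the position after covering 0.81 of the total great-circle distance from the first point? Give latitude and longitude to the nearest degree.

The haversine formula gives a central angle δ ≈ 2.141 rad (122.7°) between the endpoints.
Interpolate at f = 0.81 with slerp weights a = sin((1−f)δ)/sin δ ≈ 0.470, b = sin(fδ)/sin δ ≈ 1.172.
p = a·p₁ + b·p₂ ≈ (-0.095, -0.101, 0.990); φ = arcsin(p_z) ≈ 82.04°, λ = atan2(p_y, p_x) ≈ -133.45°.

≈ 82°N, 133°W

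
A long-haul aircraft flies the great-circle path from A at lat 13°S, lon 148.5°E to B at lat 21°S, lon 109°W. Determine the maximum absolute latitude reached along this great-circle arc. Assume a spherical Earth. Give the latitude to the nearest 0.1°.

The great circle lies in the plane with unit normal n̂ = (p₁ × p₂)/|p₁ × p₂|.
Here n̂_z ≈ +0.894; the vertex latitude is φ_max = arccos|n̂_z| ≈ 26.6°.

≈ 26.6°S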